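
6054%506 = 488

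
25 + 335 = 360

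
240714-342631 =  - 101917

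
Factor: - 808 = -2^3  *  101^1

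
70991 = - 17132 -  - 88123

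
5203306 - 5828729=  - 625423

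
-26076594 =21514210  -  47590804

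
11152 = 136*82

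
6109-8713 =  - 2604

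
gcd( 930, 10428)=6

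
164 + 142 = 306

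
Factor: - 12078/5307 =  - 66/29 = -2^1*3^1*11^1*29^(-1 )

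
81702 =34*2403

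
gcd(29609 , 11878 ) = 1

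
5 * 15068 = 75340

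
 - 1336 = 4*( - 334 ) 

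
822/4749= 274/1583 = 0.17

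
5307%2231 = 845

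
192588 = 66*2918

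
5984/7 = 854 + 6/7 = 854.86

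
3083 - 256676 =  - 253593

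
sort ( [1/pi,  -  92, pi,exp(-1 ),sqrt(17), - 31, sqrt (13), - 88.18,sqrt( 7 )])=[ - 92,-88.18,- 31,1/pi, exp( - 1 ),sqrt( 7) , pi,sqrt( 13) , sqrt (17)] 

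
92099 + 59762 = 151861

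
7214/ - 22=-328+1/11=-  327.91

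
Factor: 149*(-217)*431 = -7^1  *31^1*149^1*431^1=- 13935523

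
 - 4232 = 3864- 8096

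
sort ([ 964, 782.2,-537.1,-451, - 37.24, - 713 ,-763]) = [ - 763,-713 ,-537.1  ,-451,-37.24, 782.2,964] 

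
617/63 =9  +  50/63 = 9.79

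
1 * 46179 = 46179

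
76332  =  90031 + -13699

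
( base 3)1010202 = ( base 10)830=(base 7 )2264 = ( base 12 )592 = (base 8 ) 1476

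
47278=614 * 77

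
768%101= 61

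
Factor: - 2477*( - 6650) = 16472050 = 2^1*5^2 *7^1*19^1*  2477^1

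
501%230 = 41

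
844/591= 1 + 253/591=1.43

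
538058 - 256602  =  281456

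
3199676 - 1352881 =1846795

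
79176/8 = 9897 = 9897.00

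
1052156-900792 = 151364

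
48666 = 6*8111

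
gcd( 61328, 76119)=1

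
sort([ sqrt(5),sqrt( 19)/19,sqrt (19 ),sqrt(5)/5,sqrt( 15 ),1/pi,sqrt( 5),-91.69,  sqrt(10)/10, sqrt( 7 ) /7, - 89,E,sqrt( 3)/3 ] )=[ - 91.69, - 89,  sqrt ( 19)/19, sqrt( 10)/10,1/pi,sqrt ( 7) /7,sqrt( 5) /5, sqrt( 3 )/3,sqrt(5 ), sqrt( 5),  E, sqrt(15), sqrt( 19)]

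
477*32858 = 15673266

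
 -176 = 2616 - 2792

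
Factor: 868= 2^2*7^1*31^1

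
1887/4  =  1887/4 = 471.75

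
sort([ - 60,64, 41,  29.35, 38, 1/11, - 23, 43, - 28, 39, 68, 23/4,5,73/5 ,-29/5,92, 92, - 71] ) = [- 71, - 60, - 28, - 23, - 29/5, 1/11, 5 , 23/4, 73/5,  29.35,38, 39 , 41, 43,64,68, 92, 92]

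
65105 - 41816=23289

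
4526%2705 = 1821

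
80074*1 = 80074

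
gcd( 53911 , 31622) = 1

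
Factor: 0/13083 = 0 = 0^1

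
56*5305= 297080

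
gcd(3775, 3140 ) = 5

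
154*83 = 12782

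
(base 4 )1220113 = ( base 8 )15027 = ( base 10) 6679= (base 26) 9mn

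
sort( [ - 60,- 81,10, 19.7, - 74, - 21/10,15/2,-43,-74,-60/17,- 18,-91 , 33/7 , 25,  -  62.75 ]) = [ - 91, - 81, - 74, - 74,-62.75, - 60,  -  43 ,-18, - 60/17, - 21/10,33/7, 15/2, 10, 19.7, 25]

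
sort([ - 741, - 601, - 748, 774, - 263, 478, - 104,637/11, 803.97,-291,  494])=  [ - 748 , - 741, - 601, - 291,- 263, - 104, 637/11 , 478, 494 , 774, 803.97 ] 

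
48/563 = 48/563 = 0.09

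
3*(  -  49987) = -149961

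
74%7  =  4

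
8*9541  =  76328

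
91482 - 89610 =1872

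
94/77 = 1 + 17/77= 1.22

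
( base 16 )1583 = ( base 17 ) 120G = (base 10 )5507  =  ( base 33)51t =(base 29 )6FQ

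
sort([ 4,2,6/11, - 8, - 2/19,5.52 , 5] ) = [ - 8, - 2/19,6/11,2, 4 , 5,5.52] 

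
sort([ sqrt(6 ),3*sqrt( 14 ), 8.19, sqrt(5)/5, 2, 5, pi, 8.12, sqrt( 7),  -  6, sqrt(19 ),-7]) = [ - 7, - 6, sqrt( 5 ) /5, 2, sqrt(6 ),sqrt( 7 ), pi, sqrt( 19),5, 8.12, 8.19, 3*sqrt( 14 )]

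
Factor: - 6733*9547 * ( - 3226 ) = 207367121926 = 2^1*1613^1* 6733^1*9547^1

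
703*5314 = 3735742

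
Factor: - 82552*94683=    - 7816271016= -  2^3 * 3^1 * 17^1*37^1*607^1*853^1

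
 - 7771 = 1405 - 9176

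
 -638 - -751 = 113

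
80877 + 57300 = 138177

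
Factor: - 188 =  - 2^2*47^1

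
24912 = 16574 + 8338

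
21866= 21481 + 385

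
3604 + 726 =4330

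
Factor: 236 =2^2*59^1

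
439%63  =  61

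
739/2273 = 739/2273=0.33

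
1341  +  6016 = 7357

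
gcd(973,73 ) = 1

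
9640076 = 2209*4364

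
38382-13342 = 25040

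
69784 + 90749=160533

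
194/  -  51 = -4+10/51 =- 3.80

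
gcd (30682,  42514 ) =58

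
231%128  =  103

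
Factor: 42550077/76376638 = 2^( - 1 ) * 3^1 * 13^( - 1) * 911^1 * 15569^1 * 2937563^( - 1) 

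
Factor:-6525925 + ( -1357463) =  - 2^2*3^2*23^1*9521^1 =- 7883388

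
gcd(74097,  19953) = 9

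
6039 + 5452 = 11491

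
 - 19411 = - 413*47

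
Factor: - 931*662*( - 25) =2^1*5^2 * 7^2*19^1*331^1 = 15408050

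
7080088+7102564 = 14182652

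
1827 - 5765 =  - 3938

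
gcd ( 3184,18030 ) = 2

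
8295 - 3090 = 5205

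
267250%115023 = 37204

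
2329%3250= 2329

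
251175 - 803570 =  - 552395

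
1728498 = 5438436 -3709938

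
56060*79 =4428740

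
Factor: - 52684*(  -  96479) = 5082899636= 2^2*13171^1*96479^1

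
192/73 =2 + 46/73 = 2.63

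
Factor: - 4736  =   -2^7*37^1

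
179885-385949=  - 206064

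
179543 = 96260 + 83283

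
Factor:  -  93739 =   -  93739^1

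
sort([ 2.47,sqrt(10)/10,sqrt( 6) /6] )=[ sqrt( 10) /10,sqrt( 6 )/6, 2.47 ]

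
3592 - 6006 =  - 2414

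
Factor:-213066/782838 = -3^( - 1 )*89^1*109^( -1) = -  89/327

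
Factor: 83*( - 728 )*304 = -18368896 = - 2^7*7^1*13^1 * 19^1*83^1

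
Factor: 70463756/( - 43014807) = -6405796/3910437 = - 2^2*3^( - 4)* 23^(- 1)*43^1*2099^( - 1)*37243^1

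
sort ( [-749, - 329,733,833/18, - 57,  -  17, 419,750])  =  [ - 749, - 329, - 57, - 17,833/18,419,733,750] 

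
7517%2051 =1364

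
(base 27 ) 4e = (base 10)122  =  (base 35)3H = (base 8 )172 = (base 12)a2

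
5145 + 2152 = 7297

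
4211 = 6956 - 2745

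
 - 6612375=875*( - 7557 ) 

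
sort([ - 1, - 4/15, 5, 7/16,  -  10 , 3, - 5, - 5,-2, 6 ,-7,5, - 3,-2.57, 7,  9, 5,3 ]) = [ - 10, - 7, - 5,  -  5,-3, - 2.57,-2,- 1, - 4/15, 7/16,3, 3, 5,  5,  5, 6, 7, 9 ] 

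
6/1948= 3/974= 0.00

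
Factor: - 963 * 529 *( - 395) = 3^2*5^1*23^2*79^1 *107^1 = 201223665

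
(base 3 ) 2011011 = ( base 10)1570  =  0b11000100010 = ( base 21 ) 3bg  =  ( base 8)3042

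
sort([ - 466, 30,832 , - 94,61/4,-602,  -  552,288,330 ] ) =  [ - 602,-552,- 466,  -  94, 61/4,  30,288, 330,832] 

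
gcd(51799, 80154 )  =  1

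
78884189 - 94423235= -15539046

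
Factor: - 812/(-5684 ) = 1/7 = 7^ ( -1 ) 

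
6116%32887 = 6116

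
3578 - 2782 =796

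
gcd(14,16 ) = 2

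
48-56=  - 8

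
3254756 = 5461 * 596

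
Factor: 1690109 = 23^1*73483^1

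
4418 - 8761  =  -4343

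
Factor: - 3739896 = -2^3*3^2*127^1*409^1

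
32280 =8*4035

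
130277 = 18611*7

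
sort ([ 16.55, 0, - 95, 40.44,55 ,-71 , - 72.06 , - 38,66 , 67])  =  [  -  95, - 72.06,-71,-38,0 , 16.55,  40.44,  55,66, 67]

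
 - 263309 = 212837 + -476146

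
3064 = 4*766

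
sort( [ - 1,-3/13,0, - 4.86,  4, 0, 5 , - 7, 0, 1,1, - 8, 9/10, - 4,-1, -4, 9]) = [- 8, - 7,-4.86,-4, - 4,  -  1,-1, - 3/13, 0, 0,0 , 9/10, 1, 1, 4,5,9]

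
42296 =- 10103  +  52399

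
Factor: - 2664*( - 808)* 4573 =2^6*3^2*17^1*37^1 * 101^1 * 269^1 = 9843437376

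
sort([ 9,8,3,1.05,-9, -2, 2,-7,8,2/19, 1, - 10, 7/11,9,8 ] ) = [-10, - 9, - 7,-2,2/19, 7/11 , 1,1.05, 2,3,8,8,  8, 9,9]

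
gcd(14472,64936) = 8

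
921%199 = 125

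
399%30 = 9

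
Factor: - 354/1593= - 2^1 * 3^(-2) = - 2/9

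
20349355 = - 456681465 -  - 477030820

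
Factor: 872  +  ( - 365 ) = 507 = 3^1*13^2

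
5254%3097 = 2157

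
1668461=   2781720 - 1113259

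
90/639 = 10/71 = 0.14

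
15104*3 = 45312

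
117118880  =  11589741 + 105529139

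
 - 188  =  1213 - 1401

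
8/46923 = 8/46923 =0.00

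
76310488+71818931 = 148129419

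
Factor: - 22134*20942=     -  463530228 = - 2^2*3^1*7^1*17^1 * 31^1*37^1 * 283^1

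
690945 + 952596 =1643541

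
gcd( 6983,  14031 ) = 1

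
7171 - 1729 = 5442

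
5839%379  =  154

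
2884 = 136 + 2748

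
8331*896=7464576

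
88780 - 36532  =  52248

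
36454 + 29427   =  65881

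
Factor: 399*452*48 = 2^6*3^2*7^1*19^1*113^1 = 8656704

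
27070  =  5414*5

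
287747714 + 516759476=804507190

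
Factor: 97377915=3^1*5^1* 6491861^1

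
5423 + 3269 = 8692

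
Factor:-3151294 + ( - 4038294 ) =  - 2^2 * 7^1*256771^1 = - 7189588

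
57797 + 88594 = 146391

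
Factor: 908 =2^2 * 227^1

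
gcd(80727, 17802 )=3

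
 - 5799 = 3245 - 9044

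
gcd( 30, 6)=6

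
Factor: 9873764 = 2^2*1277^1*1933^1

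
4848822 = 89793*54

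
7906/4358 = 3953/2179 = 1.81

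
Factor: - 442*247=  - 109174 = - 2^1*13^2*17^1*19^1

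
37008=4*9252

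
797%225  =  122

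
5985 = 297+5688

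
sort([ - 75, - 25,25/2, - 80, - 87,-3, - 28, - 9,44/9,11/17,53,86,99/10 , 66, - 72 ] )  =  [ - 87,  -  80, - 75, - 72, - 28, -25, - 9, - 3,11/17, 44/9,99/10,25/2,53, 66, 86 ] 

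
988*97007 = 95842916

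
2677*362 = 969074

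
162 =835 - 673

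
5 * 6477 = 32385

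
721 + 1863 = 2584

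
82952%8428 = 7100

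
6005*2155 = 12940775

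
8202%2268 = 1398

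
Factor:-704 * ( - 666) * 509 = 2^7*3^2*11^1*37^1 * 509^1 = 238651776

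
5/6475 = 1/1295 = 0.00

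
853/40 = 21 + 13/40=21.32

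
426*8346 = 3555396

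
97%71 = 26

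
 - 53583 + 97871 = 44288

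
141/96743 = 141/96743=0.00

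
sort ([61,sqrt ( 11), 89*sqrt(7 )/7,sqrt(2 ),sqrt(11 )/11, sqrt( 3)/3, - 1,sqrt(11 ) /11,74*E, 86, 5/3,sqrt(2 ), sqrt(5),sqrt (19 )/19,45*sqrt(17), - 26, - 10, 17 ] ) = [  -  26, - 10, - 1 , sqrt(19) /19,sqrt(11) /11,sqrt(11) /11, sqrt( 3) /3, sqrt(2 ),sqrt(2),5/3,sqrt(5) , sqrt(11),17,89* sqrt( 7) /7, 61,86,45*sqrt(17 ),74*E] 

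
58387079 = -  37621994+96009073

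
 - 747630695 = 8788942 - 756419637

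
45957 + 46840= 92797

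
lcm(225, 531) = 13275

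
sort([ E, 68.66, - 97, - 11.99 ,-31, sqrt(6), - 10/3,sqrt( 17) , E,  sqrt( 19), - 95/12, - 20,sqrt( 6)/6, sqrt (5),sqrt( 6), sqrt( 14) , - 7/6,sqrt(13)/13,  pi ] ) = [ - 97, - 31, - 20, - 11.99, - 95/12, - 10/3  , - 7/6, sqrt( 13 )/13,sqrt( 6 ) /6, sqrt( 5), sqrt(6 ),sqrt (6), E , E,pi, sqrt(14) , sqrt(17),  sqrt( 19 ),68.66]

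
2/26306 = 1/13153 = 0.00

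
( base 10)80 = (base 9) 88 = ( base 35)2A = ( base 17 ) 4C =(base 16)50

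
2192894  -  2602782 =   -  409888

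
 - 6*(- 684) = 4104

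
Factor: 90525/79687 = 3^1*5^2 * 17^1*71^1*79687^(-1 )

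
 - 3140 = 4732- 7872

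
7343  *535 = 3928505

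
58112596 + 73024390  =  131136986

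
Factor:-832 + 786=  - 2^1*23^1 = - 46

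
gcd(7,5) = 1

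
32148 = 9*3572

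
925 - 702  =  223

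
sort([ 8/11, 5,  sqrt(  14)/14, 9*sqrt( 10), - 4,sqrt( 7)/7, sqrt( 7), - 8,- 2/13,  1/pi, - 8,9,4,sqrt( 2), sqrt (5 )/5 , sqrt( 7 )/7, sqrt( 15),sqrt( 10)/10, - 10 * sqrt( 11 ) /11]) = [ - 8,-8, - 4 , - 10*sqrt(11) /11, - 2/13,sqrt ( 14) /14, sqrt( 10) /10,1/pi,sqrt( 7) /7, sqrt( 7)/7 , sqrt(5)/5,8/11, sqrt( 2),sqrt( 7),sqrt( 15 ), 4,5,9,9 * sqrt (10 )] 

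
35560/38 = 17780/19 = 935.79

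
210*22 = 4620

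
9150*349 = 3193350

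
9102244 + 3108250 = 12210494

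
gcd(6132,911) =1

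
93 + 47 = 140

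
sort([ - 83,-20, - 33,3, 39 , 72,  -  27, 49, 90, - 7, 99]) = [ - 83 , -33, - 27, - 20, - 7, 3,39,  49,72, 90, 99 ] 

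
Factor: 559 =13^1*43^1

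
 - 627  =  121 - 748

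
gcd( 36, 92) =4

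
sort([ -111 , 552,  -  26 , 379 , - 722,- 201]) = [ - 722, - 201, - 111,-26,379,552] 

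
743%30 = 23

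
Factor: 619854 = 2^1* 3^1*17^1*59^1*103^1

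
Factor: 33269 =17^1*19^1*103^1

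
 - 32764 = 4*( - 8191)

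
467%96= 83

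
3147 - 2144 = 1003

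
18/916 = 9/458 = 0.02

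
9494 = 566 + 8928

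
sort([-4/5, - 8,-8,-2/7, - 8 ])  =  [-8, - 8, - 8 ,  -  4/5,-2/7 ]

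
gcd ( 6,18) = 6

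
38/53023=38/53023 =0.00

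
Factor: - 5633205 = -3^1*5^1*17^1*22091^1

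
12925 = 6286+6639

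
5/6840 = 1/1368=0.00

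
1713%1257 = 456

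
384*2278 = 874752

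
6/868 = 3/434 = 0.01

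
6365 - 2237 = 4128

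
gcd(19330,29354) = 2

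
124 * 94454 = 11712296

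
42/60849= 14/20283=   0.00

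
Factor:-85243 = - 85243^1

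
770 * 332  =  255640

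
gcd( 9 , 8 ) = 1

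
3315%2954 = 361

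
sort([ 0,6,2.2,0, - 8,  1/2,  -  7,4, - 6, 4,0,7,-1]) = [-8, - 7, - 6,-1,0,0,0,  1/2,2.2, 4,  4,  6,7 ] 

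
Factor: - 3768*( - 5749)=21662232  =  2^3*3^1 * 157^1*5749^1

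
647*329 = 212863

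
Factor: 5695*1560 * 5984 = 2^8* 3^1 * 5^2 * 11^1*13^1*17^2 * 67^1 = 53163052800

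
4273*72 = 307656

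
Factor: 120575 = 5^2*7^1*13^1*53^1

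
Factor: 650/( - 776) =-325/388 = - 2^( - 2)*5^2*13^1 * 97^(-1)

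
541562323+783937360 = 1325499683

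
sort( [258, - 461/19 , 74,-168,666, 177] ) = [ - 168,  -  461/19,74, 177, 258, 666] 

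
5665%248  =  209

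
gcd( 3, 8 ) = 1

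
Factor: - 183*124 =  - 22692= -  2^2*3^1*31^1*61^1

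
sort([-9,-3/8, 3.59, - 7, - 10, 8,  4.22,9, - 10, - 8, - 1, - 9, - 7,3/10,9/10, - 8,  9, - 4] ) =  [-10, - 10 , - 9 , - 9, - 8 , - 8, - 7, - 7,-4, - 1,- 3/8, 3/10,9/10, 3.59  ,  4.22, 8 , 9,9]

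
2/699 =2/699 = 0.00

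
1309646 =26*50371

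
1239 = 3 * 413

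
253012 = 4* 63253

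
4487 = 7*641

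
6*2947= 17682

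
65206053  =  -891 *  ( - 73183 ) 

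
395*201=79395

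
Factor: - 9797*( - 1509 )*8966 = 2^1*3^1*97^1*101^1*503^1*4483^1= 132550412118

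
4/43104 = 1/10776 = 0.00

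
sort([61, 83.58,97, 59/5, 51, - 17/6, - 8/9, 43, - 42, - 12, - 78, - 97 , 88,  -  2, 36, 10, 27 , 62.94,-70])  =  [ - 97 , - 78, - 70,-42, - 12, - 17/6 , - 2 ,-8/9, 10,  59/5, 27, 36, 43,51,  61, 62.94 , 83.58,  88,97]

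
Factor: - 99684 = - 2^2 * 3^3*13^1 *71^1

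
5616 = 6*936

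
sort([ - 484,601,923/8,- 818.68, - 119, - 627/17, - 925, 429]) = [-925, - 818.68,-484,-119,  -  627/17,923/8,429, 601 ]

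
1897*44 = 83468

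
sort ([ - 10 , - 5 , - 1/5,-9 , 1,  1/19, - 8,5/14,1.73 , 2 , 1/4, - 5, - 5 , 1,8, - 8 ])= [ - 10 , - 9, - 8, - 8, - 5,-5 , - 5, - 1/5, 1/19 , 1/4, 5/14,1 , 1,1.73,2, 8 ]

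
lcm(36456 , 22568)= 473928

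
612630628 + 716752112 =1329382740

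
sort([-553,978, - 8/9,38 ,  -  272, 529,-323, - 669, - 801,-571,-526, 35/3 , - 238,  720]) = [  -  801, - 669, - 571, - 553, - 526,- 323, -272  , - 238, -8/9,35/3,38 , 529, 720 , 978 ] 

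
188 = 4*47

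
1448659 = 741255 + 707404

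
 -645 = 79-724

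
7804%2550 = 154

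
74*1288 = 95312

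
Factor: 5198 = 2^1*23^1* 113^1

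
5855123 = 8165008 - 2309885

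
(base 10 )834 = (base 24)1AI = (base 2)1101000010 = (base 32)q2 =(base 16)342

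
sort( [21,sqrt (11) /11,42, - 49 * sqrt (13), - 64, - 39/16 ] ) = [ - 49 * sqrt(13 ), - 64,-39/16,sqrt( 11) /11,21, 42 ] 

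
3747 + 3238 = 6985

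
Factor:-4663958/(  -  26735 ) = 2^1*5^ (-1)*13^1*5347^(-1)*179383^1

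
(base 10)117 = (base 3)11100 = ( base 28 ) 45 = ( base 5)432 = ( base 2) 1110101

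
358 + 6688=7046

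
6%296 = 6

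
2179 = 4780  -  2601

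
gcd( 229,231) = 1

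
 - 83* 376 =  - 31208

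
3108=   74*42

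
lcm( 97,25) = 2425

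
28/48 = 7/12=0.58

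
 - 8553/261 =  - 2851/87 = - 32.77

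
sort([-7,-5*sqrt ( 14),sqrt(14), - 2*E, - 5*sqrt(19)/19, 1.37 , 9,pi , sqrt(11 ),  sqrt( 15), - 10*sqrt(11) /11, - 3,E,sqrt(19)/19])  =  [ - 5*sqrt(14 ),-7, - 2*E,-10*sqrt( 11) /11, - 3,-5 *sqrt (19 ) /19, sqrt( 19)/19, 1.37,E, pi,sqrt( 11), sqrt(14), sqrt(15), 9]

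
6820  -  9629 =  - 2809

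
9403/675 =13 + 628/675 = 13.93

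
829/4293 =829/4293 = 0.19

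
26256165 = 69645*377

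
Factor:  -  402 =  - 2^1*3^1 * 67^1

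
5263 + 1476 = 6739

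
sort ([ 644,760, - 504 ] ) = [ - 504,644, 760 ]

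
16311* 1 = 16311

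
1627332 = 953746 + 673586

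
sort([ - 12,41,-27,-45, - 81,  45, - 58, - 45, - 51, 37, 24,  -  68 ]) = [ - 81, - 68, -58, - 51, - 45, - 45, - 27, - 12, 24, 37,41, 45 ]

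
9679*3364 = 32560156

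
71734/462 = 155  +  62/231= 155.27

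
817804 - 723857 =93947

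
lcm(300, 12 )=300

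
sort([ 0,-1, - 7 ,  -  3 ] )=[  -  7, -3,  -  1 , 0]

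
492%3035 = 492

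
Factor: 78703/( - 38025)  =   - 3^ ( - 2 )*5^ ( - 2)*13^ ( - 2)*211^1*373^1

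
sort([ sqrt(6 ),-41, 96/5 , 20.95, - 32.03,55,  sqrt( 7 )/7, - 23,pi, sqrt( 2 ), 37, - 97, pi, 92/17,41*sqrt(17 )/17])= [ - 97, - 41, - 32.03,-23, sqrt(7 ) /7, sqrt(2 ),sqrt(6 ), pi,pi, 92/17, 41*sqrt(17 ) /17,96/5, 20.95,37, 55 ] 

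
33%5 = 3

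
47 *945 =44415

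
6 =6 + 0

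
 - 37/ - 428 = 37/428 = 0.09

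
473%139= 56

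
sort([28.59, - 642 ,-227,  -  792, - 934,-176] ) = [ - 934,  -  792, - 642, - 227, - 176, 28.59 ]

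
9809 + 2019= 11828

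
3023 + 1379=4402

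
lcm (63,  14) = 126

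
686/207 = 3 + 65/207= 3.31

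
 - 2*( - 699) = 1398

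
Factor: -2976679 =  - 673^1*4423^1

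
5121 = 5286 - 165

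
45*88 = 3960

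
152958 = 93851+59107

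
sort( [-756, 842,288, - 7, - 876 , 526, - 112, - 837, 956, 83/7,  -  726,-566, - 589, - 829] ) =[ - 876,-837, - 829 ,-756, - 726,- 589, - 566,-112, - 7,83/7, 288,526 , 842, 956]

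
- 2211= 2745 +-4956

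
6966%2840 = 1286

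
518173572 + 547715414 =1065888986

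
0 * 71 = 0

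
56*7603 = 425768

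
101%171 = 101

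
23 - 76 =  - 53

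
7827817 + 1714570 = 9542387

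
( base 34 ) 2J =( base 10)87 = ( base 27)36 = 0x57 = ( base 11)7a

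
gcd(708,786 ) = 6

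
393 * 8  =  3144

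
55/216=55/216 =0.25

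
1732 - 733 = 999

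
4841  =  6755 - 1914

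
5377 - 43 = 5334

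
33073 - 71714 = - 38641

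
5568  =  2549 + 3019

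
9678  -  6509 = 3169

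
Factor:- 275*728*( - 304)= 2^7*5^2 * 7^1 * 11^1*13^1*19^1  =  60860800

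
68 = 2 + 66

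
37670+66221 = 103891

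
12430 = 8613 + 3817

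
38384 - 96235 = -57851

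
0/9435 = 0 =0.00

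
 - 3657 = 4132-7789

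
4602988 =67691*68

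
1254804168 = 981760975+273043193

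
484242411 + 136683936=620926347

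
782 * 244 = 190808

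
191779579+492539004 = 684318583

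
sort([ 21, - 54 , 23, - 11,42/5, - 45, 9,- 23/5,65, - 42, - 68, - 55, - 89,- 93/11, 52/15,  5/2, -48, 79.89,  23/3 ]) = [-89, - 68, - 55, - 54, - 48, - 45,  -  42,- 11, - 93/11 ,-23/5,5/2,52/15,23/3, 42/5,  9,  21, 23, 65, 79.89 ] 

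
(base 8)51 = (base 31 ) 1A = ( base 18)25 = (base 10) 41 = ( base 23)1i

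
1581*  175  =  276675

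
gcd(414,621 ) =207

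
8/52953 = 8/52953 = 0.00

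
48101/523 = 48101/523 = 91.97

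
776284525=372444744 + 403839781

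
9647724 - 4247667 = 5400057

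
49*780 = 38220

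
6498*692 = 4496616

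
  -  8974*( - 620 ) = 5563880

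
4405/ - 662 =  - 4405/662 = -  6.65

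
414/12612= 69/2102 = 0.03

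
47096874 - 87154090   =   - 40057216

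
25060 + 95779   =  120839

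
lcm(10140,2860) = 111540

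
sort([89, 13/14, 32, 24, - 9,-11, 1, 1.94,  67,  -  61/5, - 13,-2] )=[ -13,-61/5, - 11,- 9, - 2, 13/14,1, 1.94,  24, 32, 67, 89 ] 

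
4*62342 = 249368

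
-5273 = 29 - 5302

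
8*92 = 736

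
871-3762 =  - 2891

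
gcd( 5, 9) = 1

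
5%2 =1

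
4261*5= 21305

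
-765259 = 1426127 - 2191386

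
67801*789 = 53494989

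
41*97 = 3977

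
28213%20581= 7632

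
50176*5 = 250880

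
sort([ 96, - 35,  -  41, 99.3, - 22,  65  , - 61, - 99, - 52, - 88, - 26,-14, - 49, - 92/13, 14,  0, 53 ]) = [ - 99,-88 , - 61, - 52, - 49, - 41, - 35,-26, - 22, - 14 ,  -  92/13, 0, 14, 53,65,96,99.3 ]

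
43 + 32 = 75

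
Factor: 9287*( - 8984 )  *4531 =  - 2^3*23^1*37^1*197^1*251^1*1123^1 = - 378041302648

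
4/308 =1/77 = 0.01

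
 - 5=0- 5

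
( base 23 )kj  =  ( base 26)IB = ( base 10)479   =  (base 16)1DF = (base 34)E3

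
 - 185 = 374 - 559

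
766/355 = 2 + 56/355 = 2.16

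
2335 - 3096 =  - 761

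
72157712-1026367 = 71131345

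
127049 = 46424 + 80625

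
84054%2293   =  1506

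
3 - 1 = 2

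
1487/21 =70+ 17/21 = 70.81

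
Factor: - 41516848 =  - 2^4*2594803^1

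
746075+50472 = 796547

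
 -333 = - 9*37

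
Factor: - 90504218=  - 2^1  *7^1*23^1 * 281069^1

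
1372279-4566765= -3194486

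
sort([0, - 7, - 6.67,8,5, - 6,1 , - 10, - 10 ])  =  [ - 10, - 10, - 7, - 6.67, - 6, 0 , 1,5, 8 ] 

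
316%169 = 147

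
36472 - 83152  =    -  46680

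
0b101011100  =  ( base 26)da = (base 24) EC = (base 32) as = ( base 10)348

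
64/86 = 32/43 =0.74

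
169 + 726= 895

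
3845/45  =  85  +  4/9 = 85.44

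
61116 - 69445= -8329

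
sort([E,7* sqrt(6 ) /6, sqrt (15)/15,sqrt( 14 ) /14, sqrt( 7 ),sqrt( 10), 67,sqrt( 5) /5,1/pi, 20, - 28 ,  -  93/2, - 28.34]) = [ - 93/2, - 28.34, - 28,sqrt(15 ) /15,sqrt( 14) /14, 1/pi,sqrt(5 ) /5,sqrt(7),  E,7*sqrt(6)/6,sqrt(10 ),  20,67]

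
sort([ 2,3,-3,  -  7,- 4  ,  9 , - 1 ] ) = [ - 7,  -  4, - 3 , - 1, 2, 3, 9 ]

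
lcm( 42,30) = 210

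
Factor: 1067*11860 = 12654620 =2^2*5^1*11^1*97^1*593^1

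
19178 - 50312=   -  31134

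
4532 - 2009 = 2523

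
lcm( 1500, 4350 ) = 43500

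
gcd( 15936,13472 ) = 32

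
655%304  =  47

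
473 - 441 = 32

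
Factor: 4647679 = 23^1* 397^1* 509^1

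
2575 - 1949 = 626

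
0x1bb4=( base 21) g1f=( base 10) 7092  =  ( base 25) B8H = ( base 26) ACK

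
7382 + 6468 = 13850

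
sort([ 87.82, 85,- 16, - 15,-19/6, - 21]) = [ - 21, - 16, - 15, - 19/6,85, 87.82]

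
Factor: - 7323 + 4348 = -5^2 *7^1 *17^1 = - 2975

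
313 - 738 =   -  425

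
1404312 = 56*25077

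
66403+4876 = 71279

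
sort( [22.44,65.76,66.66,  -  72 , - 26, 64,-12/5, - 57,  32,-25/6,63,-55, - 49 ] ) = [-72, - 57, - 55, - 49,  -  26, - 25/6, - 12/5, 22.44, 32,63, 64,  65.76, 66.66 ]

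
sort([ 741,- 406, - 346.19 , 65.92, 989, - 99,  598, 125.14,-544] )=[-544 , - 406, - 346.19, - 99, 65.92,  125.14,  598, 741, 989]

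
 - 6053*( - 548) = 3317044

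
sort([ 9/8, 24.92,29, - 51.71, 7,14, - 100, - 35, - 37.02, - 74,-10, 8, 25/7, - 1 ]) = [  -  100, - 74, - 51.71 , - 37.02, - 35, - 10,  -  1,9/8,25/7 , 7, 8, 14, 24.92,29] 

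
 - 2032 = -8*254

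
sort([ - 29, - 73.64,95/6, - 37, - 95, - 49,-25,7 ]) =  [ - 95, - 73.64, - 49, - 37, - 29, - 25,  7, 95/6 ]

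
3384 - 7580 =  - 4196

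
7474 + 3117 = 10591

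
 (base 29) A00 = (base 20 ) 110A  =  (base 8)20332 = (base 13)3a9c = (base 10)8410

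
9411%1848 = 171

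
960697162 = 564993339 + 395703823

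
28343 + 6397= 34740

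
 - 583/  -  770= 53/70 = 0.76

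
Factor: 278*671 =2^1 *11^1*61^1 * 139^1 = 186538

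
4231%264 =7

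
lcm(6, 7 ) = 42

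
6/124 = 3/62= 0.05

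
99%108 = 99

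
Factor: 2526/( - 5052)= - 1/2 = -  2^( - 1 )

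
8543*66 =563838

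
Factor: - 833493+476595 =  - 356898  =  - 2^1*3^1*17^1*3499^1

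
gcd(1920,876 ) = 12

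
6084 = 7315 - 1231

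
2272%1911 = 361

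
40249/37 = 40249/37 = 1087.81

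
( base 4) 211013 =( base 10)2375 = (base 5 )34000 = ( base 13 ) 1109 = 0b100101000111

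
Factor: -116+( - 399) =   -  5^1*103^1 = - 515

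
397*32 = 12704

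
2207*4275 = 9434925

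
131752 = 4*32938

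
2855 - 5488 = -2633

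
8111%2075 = 1886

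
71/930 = 71/930 = 0.08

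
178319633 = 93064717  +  85254916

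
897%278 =63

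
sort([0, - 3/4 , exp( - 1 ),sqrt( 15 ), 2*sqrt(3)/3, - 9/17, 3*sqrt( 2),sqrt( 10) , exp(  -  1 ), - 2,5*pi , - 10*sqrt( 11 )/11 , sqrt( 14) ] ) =[ -10*sqrt ( 11 ) /11 ,- 2,-3/4,  -  9/17,0,exp(- 1 ) , exp (-1),2*sqrt(3)/3, sqrt(10 ),sqrt( 14), sqrt(15 ), 3 * sqrt(2 ),5* pi] 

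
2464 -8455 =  - 5991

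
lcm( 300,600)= 600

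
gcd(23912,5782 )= 98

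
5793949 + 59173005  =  64966954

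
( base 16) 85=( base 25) 58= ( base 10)133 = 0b10000101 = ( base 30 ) 4d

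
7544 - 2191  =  5353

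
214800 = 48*4475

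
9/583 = 9/583 = 0.02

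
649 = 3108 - 2459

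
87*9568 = 832416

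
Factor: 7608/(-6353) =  - 2^3*3^1*317^1 * 6353^( - 1) 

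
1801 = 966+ 835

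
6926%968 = 150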